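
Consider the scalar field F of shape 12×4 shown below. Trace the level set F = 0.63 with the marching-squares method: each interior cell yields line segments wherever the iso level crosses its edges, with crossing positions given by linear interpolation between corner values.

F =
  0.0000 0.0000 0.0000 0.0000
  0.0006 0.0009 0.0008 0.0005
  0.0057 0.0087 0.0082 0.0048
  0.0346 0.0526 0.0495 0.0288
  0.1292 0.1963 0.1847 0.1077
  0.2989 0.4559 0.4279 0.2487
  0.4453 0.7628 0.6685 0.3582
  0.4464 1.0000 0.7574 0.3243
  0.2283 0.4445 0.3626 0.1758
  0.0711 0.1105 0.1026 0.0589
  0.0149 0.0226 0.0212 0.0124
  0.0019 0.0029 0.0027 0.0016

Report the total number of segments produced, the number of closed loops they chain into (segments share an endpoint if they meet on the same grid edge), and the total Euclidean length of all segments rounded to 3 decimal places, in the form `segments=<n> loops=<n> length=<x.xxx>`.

segments=8 loops=1 length=6.324

cell (5,0): code 0100 → (5.567,1.000)–(6.000,0.582)
cell (5,1): code 1100 → (5.840,2.000)–(5.567,1.000)
cell (5,2): code 1000 → (6.000,2.124)–(5.840,2.000)
cell (6,0): code 0110 → (6.000,0.582)–(7.000,0.332)
cell (6,2): code 1001 → (7.000,2.294)–(6.000,2.124)
cell (7,0): code 0010 → (7.000,0.332)–(7.666,1.000)
cell (7,1): code 0011 → (7.666,1.000)–(7.323,2.000)
cell (7,2): code 0001 → (7.323,2.000)–(7.000,2.294)
total: 8 segments, chained into 1 closed loop(s), length Σ = 6.323515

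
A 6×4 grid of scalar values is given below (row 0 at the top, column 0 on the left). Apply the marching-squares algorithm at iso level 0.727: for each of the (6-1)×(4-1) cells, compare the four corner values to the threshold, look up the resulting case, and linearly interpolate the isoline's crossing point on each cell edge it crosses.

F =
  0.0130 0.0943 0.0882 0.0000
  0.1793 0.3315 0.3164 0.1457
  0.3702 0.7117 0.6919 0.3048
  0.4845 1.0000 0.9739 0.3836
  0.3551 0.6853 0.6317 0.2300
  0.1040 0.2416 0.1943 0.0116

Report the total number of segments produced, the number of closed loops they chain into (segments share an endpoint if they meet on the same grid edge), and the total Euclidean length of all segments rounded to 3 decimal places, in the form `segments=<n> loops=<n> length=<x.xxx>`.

segments=6 loops=1 length=5.919

cell (2,0): code 0100 → (2.053,1.000)–(3.000,0.470)
cell (2,1): code 1100 → (2.124,2.000)–(2.053,1.000)
cell (2,2): code 1000 → (3.000,2.418)–(2.124,2.000)
cell (3,0): code 0010 → (3.000,0.470)–(3.867,1.000)
cell (3,1): code 0011 → (3.867,1.000)–(3.722,2.000)
cell (3,2): code 0001 → (3.722,2.000)–(3.000,2.418)
total: 6 segments, chained into 1 closed loop(s), length Σ = 5.918756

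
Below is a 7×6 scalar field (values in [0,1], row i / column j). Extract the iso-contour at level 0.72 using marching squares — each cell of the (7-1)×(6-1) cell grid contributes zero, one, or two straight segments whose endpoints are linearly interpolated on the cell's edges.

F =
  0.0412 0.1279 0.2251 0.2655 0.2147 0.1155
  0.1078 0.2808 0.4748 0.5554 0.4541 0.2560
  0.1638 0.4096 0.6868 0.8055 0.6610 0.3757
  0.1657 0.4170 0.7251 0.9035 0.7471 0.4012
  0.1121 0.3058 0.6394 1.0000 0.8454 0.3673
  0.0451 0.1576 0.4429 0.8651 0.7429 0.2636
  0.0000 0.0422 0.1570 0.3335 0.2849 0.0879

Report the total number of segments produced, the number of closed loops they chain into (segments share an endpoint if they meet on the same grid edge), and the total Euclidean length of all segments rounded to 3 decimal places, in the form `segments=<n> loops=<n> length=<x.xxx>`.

cell (1,2): code 0100 → (1.658,3.000)–(2.000,2.280)
cell (1,3): code 1000 → (2.000,3.592)–(1.658,3.000)
cell (2,1): code 0100 → (2.867,2.000)–(3.000,1.983)
cell (2,2): code 1110 → (2.000,2.280)–(2.867,2.000)
cell (2,3): code 1101 → (2.685,4.000)–(2.000,3.592)
cell (2,4): code 1000 → (3.000,4.078)–(2.685,4.000)
cell (3,1): code 0010 → (3.000,1.983)–(3.060,2.000)
cell (3,2): code 0111 → (3.060,2.000)–(4.000,2.224)
cell (3,4): code 1001 → (4.000,4.262)–(3.000,4.078)
cell (4,2): code 0110 → (4.000,2.224)–(5.000,2.656)
cell (4,4): code 1001 → (5.000,4.048)–(4.000,4.262)
cell (5,2): code 0010 → (5.000,2.656)–(5.273,3.000)
cell (5,3): code 0011 → (5.273,3.000)–(5.050,4.000)
cell (5,4): code 0001 → (5.050,4.000)–(5.000,4.048)
total: 14 segments, chained into 1 closed loop(s), length Σ = 9.337937

segments=14 loops=1 length=9.338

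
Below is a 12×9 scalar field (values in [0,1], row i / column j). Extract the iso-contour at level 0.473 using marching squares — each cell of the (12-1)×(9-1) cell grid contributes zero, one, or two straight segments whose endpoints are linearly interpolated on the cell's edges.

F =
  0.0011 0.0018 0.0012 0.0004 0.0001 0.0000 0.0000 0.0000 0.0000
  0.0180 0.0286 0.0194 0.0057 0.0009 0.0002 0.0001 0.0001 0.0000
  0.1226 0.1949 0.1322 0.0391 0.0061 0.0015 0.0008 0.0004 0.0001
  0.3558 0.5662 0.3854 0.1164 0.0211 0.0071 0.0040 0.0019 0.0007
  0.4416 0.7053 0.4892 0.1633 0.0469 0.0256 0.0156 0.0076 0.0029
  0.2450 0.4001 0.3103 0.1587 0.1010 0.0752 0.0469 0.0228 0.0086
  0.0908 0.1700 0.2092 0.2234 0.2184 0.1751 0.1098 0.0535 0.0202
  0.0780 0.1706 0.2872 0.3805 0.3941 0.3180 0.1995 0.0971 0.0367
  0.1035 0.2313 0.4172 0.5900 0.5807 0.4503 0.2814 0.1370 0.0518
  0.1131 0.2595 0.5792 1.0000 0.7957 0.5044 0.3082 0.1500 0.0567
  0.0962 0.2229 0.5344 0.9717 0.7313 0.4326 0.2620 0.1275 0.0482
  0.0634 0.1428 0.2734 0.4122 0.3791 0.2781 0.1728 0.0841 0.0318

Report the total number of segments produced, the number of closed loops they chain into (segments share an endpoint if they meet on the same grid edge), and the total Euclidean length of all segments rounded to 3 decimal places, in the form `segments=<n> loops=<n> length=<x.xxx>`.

segments=22 loops=2 length=16.634

cell (2,0): code 0100 → (2.749,1.000)–(3.000,0.557)
cell (2,1): code 1000 → (3.000,1.515)–(2.749,1.000)
cell (3,0): code 0110 → (3.000,0.557)–(4.000,0.119)
cell (3,1): code 1101 → (3.844,2.000)–(3.000,1.515)
cell (3,2): code 1000 → (4.000,2.050)–(3.844,2.000)
cell (4,0): code 0010 → (4.000,0.119)–(4.761,1.000)
cell (4,1): code 0011 → (4.761,1.000)–(4.091,2.000)
cell (4,2): code 0001 → (4.091,2.000)–(4.000,2.050)
cell (7,2): code 0100 → (7.442,3.000)–(8.000,2.323)
cell (7,3): code 1100 → (7.423,4.000)–(7.442,3.000)
cell (7,4): code 1000 → (8.000,4.826)–(7.423,4.000)
cell (8,1): code 0100 → (8.344,2.000)–(9.000,1.668)
cell (8,2): code 1110 → (8.000,2.323)–(8.344,2.000)
cell (8,4): code 1101 → (8.420,5.000)–(8.000,4.826)
cell (8,5): code 1000 → (9.000,5.160)–(8.420,5.000)
cell (9,1): code 0110 → (9.000,1.668)–(10.000,1.803)
cell (9,4): code 1011 → (10.000,4.865)–(9.437,5.000)
cell (9,5): code 0001 → (9.437,5.000)–(9.000,5.160)
cell (10,1): code 0010 → (10.000,1.803)–(10.235,2.000)
cell (10,2): code 0011 → (10.235,2.000)–(10.891,3.000)
cell (10,3): code 0011 → (10.891,3.000)–(10.733,4.000)
cell (10,4): code 0001 → (10.733,4.000)–(10.000,4.865)
total: 22 segments, chained into 2 closed loop(s), length Σ = 16.634161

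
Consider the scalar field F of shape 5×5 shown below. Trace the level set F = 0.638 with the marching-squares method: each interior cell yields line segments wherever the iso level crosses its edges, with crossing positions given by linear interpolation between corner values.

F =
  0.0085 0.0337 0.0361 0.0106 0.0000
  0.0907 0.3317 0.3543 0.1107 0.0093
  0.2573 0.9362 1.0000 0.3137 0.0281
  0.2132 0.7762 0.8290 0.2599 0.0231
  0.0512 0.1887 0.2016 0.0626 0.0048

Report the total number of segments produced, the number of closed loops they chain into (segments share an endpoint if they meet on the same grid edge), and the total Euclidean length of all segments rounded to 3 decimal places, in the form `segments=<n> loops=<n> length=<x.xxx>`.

segments=8 loops=1 length=6.265

cell (1,0): code 0100 → (1.507,1.000)–(2.000,0.561)
cell (1,1): code 1100 → (1.439,2.000)–(1.507,1.000)
cell (1,2): code 1000 → (2.000,2.527)–(1.439,2.000)
cell (2,0): code 0110 → (2.000,0.561)–(3.000,0.755)
cell (2,2): code 1001 → (3.000,2.336)–(2.000,2.527)
cell (3,0): code 0010 → (3.000,0.755)–(3.235,1.000)
cell (3,1): code 0011 → (3.235,1.000)–(3.304,2.000)
cell (3,2): code 0001 → (3.304,2.000)–(3.000,2.336)
total: 8 segments, chained into 1 closed loop(s), length Σ = 6.264870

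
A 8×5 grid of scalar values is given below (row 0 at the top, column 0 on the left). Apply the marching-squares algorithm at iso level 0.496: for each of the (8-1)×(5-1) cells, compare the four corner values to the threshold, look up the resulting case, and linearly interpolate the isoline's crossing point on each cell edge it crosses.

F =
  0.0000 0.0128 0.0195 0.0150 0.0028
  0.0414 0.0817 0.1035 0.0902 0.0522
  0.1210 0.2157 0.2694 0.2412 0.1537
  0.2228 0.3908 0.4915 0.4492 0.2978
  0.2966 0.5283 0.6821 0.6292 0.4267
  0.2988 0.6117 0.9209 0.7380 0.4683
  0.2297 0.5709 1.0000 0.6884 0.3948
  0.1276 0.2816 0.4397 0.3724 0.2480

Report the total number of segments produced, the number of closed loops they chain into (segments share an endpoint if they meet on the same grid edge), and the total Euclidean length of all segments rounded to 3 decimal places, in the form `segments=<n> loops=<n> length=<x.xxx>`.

cell (3,0): code 0100 → (3.765,1.000)–(4.000,0.861)
cell (3,1): code 1100 → (3.024,2.000)–(3.765,1.000)
cell (3,2): code 1100 → (3.260,3.000)–(3.024,2.000)
cell (3,3): code 1000 → (4.000,3.658)–(3.260,3.000)
cell (4,0): code 0110 → (4.000,0.861)–(5.000,0.630)
cell (4,3): code 1001 → (5.000,3.897)–(4.000,3.658)
cell (5,0): code 0110 → (5.000,0.630)–(6.000,0.780)
cell (5,3): code 1001 → (6.000,3.655)–(5.000,3.897)
cell (6,0): code 0010 → (6.000,0.780)–(6.259,1.000)
cell (6,1): code 0011 → (6.259,1.000)–(6.900,2.000)
cell (6,2): code 0011 → (6.900,2.000)–(6.609,3.000)
cell (6,3): code 0001 → (6.609,3.000)–(6.000,3.655)
total: 12 segments, chained into 1 closed loop(s), length Σ = 11.093203

segments=12 loops=1 length=11.093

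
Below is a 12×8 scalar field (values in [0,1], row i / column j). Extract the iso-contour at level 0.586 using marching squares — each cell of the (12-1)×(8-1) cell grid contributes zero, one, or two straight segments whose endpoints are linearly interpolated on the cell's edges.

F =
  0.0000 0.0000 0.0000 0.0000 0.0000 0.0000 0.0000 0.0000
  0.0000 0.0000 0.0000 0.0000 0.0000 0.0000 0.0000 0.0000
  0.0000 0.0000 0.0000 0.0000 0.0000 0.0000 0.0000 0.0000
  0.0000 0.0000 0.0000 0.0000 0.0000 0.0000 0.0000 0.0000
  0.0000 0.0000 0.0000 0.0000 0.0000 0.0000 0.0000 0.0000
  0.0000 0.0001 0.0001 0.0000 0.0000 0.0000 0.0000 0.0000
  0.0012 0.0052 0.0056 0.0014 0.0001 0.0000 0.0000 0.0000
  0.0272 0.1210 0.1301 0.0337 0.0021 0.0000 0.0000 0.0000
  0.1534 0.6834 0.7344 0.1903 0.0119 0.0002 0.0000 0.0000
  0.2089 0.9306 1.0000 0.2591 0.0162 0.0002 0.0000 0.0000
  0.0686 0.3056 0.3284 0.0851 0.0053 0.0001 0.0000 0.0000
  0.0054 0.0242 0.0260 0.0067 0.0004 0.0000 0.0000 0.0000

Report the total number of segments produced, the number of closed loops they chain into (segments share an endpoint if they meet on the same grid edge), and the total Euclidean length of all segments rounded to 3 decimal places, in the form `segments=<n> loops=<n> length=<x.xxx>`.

segments=8 loops=1 length=6.268

cell (7,0): code 0100 → (7.827,1.000)–(8.000,0.816)
cell (7,1): code 1100 → (7.754,2.000)–(7.827,1.000)
cell (7,2): code 1000 → (8.000,2.273)–(7.754,2.000)
cell (8,0): code 0110 → (8.000,0.816)–(9.000,0.523)
cell (8,2): code 1001 → (9.000,2.559)–(8.000,2.273)
cell (9,0): code 0010 → (9.000,0.523)–(9.551,1.000)
cell (9,1): code 0011 → (9.551,1.000)–(9.616,2.000)
cell (9,2): code 0001 → (9.616,2.000)–(9.000,2.559)
total: 8 segments, chained into 1 closed loop(s), length Σ = 6.267985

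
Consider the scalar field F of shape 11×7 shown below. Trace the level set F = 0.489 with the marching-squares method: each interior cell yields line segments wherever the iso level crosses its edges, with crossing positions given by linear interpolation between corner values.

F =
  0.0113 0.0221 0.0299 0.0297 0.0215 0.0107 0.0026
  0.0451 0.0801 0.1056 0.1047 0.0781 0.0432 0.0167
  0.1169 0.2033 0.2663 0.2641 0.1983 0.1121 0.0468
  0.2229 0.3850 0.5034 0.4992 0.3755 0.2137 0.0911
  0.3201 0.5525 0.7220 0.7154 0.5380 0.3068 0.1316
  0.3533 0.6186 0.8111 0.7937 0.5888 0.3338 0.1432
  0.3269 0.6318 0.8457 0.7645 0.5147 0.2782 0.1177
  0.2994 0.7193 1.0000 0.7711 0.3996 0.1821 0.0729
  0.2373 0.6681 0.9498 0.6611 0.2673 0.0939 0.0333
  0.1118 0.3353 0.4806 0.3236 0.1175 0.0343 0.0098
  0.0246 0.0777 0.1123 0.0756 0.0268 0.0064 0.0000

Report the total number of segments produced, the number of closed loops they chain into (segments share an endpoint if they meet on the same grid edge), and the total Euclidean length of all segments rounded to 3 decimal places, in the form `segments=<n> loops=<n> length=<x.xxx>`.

cell (2,1): code 0100 → (2.939,2.000)–(3.000,1.878)
cell (2,2): code 1100 → (2.957,3.000)–(2.939,2.000)
cell (2,3): code 1000 → (3.000,3.082)–(2.957,3.000)
cell (3,0): code 0100 → (3.621,1.000)–(4.000,0.727)
cell (3,1): code 1110 → (3.000,1.878)–(3.621,1.000)
cell (3,3): code 1101 → (3.698,4.000)–(3.000,3.082)
cell (3,4): code 1000 → (4.000,4.212)–(3.698,4.000)
cell (4,0): code 0110 → (4.000,0.727)–(5.000,0.511)
cell (4,4): code 1001 → (5.000,4.391)–(4.000,4.212)
cell (5,0): code 0110 → (5.000,0.511)–(6.000,0.532)
cell (5,4): code 1001 → (6.000,4.109)–(5.000,4.391)
cell (6,0): code 0110 → (6.000,0.532)–(7.000,0.452)
cell (6,3): code 1011 → (7.000,3.759)–(6.223,4.000)
cell (6,4): code 0001 → (6.223,4.000)–(6.000,4.109)
cell (7,0): code 0110 → (7.000,0.452)–(8.000,0.584)
cell (7,3): code 1001 → (8.000,3.437)–(7.000,3.759)
cell (8,0): code 0010 → (8.000,0.584)–(8.538,1.000)
cell (8,1): code 0011 → (8.538,1.000)–(8.982,2.000)
cell (8,2): code 0011 → (8.982,2.000)–(8.510,3.000)
cell (8,3): code 0001 → (8.510,3.000)–(8.000,3.437)
total: 20 segments, chained into 1 closed loop(s), length Σ = 16.047928

segments=20 loops=1 length=16.048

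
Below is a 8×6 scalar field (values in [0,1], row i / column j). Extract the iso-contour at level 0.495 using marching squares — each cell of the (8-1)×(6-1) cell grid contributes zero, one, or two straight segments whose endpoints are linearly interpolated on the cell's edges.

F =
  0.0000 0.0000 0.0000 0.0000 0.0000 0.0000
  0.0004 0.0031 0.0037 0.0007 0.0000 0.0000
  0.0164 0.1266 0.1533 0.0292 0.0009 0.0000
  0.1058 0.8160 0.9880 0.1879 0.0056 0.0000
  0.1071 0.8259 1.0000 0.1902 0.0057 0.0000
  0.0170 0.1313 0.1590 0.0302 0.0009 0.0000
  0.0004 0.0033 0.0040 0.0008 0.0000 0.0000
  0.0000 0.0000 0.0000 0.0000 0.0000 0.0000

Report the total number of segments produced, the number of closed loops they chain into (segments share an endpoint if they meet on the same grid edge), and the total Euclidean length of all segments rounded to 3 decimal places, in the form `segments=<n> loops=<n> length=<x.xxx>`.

segments=8 loops=1 length=7.046

cell (2,0): code 0100 → (2.534,1.000)–(3.000,0.548)
cell (2,1): code 1100 → (2.409,2.000)–(2.534,1.000)
cell (2,2): code 1000 → (3.000,2.616)–(2.409,2.000)
cell (3,0): code 0110 → (3.000,0.548)–(4.000,0.540)
cell (3,2): code 1001 → (4.000,2.624)–(3.000,2.616)
cell (4,0): code 0010 → (4.000,0.540)–(4.476,1.000)
cell (4,1): code 0011 → (4.476,1.000)–(4.600,2.000)
cell (4,2): code 0001 → (4.600,2.000)–(4.000,2.624)
total: 8 segments, chained into 1 closed loop(s), length Σ = 7.046151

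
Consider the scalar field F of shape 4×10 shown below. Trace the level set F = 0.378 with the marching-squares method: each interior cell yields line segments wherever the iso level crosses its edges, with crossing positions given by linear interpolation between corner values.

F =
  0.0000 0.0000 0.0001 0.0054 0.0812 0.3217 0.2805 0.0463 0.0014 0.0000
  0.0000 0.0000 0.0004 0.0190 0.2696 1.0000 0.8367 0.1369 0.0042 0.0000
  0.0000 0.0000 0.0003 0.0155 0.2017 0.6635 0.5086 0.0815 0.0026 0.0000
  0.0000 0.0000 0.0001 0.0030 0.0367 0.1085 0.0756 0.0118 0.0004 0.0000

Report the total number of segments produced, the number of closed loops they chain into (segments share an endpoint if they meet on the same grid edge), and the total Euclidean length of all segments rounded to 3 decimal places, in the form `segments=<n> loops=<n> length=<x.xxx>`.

segments=8 loops=1 length=7.652

cell (0,4): code 0100 → (0.083,5.000)–(1.000,4.148)
cell (0,5): code 1100 → (0.175,6.000)–(0.083,5.000)
cell (0,6): code 1000 → (1.000,6.655)–(0.175,6.000)
cell (1,4): code 0110 → (1.000,4.148)–(2.000,4.382)
cell (1,6): code 1001 → (2.000,6.306)–(1.000,6.655)
cell (2,4): code 0010 → (2.000,4.382)–(2.514,5.000)
cell (2,5): code 0011 → (2.514,5.000)–(2.302,6.000)
cell (2,6): code 0001 → (2.302,6.000)–(2.000,6.306)
total: 8 segments, chained into 1 closed loop(s), length Σ = 7.651548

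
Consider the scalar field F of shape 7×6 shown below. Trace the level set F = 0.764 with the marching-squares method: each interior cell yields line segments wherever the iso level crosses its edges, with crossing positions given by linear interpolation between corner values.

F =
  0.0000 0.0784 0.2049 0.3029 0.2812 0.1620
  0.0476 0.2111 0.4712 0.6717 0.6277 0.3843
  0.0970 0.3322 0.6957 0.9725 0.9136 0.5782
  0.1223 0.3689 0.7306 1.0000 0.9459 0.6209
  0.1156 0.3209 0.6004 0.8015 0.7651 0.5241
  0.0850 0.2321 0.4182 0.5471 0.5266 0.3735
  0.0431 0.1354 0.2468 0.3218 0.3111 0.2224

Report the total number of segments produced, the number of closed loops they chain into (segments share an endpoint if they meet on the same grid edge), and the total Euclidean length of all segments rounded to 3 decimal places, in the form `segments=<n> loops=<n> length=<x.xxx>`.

cell (1,2): code 0100 → (1.307,3.000)–(2.000,2.247)
cell (1,3): code 1100 → (1.477,4.000)–(1.307,3.000)
cell (1,4): code 1000 → (2.000,4.446)–(1.477,4.000)
cell (2,2): code 0110 → (2.000,2.247)–(3.000,2.124)
cell (2,4): code 1001 → (3.000,4.560)–(2.000,4.446)
cell (3,2): code 0110 → (3.000,2.124)–(4.000,2.814)
cell (3,4): code 1001 → (4.000,4.005)–(3.000,4.560)
cell (4,2): code 0010 → (4.000,2.814)–(4.147,3.000)
cell (4,3): code 0011 → (4.147,3.000)–(4.005,4.000)
cell (4,4): code 0001 → (4.005,4.000)–(4.000,4.005)
total: 10 segments, chained into 1 closed loop(s), length Σ = 8.352260

segments=10 loops=1 length=8.352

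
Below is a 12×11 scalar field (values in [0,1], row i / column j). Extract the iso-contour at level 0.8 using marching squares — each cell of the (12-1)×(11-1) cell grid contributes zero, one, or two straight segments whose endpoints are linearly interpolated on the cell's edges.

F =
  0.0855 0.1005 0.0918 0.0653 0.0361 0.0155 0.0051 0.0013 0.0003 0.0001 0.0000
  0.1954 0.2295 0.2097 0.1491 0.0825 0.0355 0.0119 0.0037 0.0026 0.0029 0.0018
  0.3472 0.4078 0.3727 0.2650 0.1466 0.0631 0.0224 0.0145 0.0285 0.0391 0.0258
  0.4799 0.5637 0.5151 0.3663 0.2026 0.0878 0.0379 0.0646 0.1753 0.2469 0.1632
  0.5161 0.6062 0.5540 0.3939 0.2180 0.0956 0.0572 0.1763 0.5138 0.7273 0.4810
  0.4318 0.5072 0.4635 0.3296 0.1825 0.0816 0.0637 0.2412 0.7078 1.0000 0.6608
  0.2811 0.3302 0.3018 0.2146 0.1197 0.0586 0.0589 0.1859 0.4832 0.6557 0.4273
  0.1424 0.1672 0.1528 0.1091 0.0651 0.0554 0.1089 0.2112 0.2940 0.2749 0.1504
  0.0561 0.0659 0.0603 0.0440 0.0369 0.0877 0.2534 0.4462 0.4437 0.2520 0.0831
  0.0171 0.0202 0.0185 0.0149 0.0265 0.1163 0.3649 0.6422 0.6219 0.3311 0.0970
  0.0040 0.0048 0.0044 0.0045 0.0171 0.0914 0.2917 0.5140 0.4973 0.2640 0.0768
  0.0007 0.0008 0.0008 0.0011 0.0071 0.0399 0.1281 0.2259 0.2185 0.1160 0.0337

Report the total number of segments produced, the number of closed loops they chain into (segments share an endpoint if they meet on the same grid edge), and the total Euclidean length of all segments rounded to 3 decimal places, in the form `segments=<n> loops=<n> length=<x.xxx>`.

cell (4,8): code 0100 → (4.267,9.000)–(5.000,8.316)
cell (4,9): code 1000 → (5.000,9.590)–(4.267,9.000)
cell (5,8): code 0010 → (5.000,8.316)–(5.581,9.000)
cell (5,9): code 0001 → (5.581,9.000)–(5.000,9.590)
total: 4 segments, chained into 1 closed loop(s), length Σ = 3.669644

segments=4 loops=1 length=3.670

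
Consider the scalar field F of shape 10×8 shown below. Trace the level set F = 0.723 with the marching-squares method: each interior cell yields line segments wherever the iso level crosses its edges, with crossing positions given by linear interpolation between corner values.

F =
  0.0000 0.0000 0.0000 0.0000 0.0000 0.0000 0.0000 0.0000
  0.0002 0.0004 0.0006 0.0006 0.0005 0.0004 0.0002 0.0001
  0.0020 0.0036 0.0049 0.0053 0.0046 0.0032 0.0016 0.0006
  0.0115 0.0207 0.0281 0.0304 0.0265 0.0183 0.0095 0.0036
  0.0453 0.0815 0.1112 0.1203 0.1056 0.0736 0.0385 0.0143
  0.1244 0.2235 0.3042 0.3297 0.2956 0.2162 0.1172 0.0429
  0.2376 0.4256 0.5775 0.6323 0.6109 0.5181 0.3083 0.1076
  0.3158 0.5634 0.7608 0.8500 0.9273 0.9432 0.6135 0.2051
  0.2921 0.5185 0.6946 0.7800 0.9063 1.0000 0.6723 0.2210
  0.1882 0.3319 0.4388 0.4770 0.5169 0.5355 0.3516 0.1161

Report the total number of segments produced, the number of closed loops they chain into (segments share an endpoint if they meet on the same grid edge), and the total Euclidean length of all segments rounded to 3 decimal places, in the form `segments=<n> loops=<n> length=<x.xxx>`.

cell (6,1): code 0100 → (6.794,2.000)–(7.000,1.809)
cell (6,2): code 1100 → (6.417,3.000)–(6.794,2.000)
cell (6,3): code 1100 → (6.354,4.000)–(6.417,3.000)
cell (6,4): code 1100 → (6.482,5.000)–(6.354,4.000)
cell (6,5): code 1000 → (7.000,5.668)–(6.482,5.000)
cell (7,1): code 0010 → (7.000,1.809)–(7.571,2.000)
cell (7,2): code 0111 → (7.571,2.000)–(8.000,2.333)
cell (7,5): code 1001 → (8.000,5.845)–(7.000,5.668)
cell (8,2): code 0010 → (8.000,2.333)–(8.188,3.000)
cell (8,3): code 0011 → (8.188,3.000)–(8.471,4.000)
cell (8,4): code 0011 → (8.471,4.000)–(8.596,5.000)
cell (8,5): code 0001 → (8.596,5.000)–(8.000,5.845)
total: 12 segments, chained into 1 closed loop(s), length Σ = 10.141061

segments=12 loops=1 length=10.141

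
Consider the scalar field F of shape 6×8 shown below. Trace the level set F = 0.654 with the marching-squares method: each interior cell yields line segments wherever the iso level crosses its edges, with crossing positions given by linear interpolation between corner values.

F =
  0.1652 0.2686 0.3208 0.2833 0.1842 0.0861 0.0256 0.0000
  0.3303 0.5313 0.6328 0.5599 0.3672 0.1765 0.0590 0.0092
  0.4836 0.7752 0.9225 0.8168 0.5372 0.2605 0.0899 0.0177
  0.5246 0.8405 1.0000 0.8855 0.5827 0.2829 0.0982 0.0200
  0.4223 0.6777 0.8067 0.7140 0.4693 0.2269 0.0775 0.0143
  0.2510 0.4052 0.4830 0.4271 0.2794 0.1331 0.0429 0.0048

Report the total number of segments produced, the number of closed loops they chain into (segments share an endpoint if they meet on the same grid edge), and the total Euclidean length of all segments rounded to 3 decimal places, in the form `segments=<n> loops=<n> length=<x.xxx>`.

segments=12 loops=1 length=10.469

cell (1,0): code 0100 → (1.503,1.000)–(2.000,0.584)
cell (1,1): code 1100 → (1.073,2.000)–(1.503,1.000)
cell (1,2): code 1100 → (1.366,3.000)–(1.073,2.000)
cell (1,3): code 1000 → (2.000,3.582)–(1.366,3.000)
cell (2,0): code 0110 → (2.000,0.584)–(3.000,0.410)
cell (2,3): code 1001 → (3.000,3.765)–(2.000,3.582)
cell (3,0): code 0110 → (3.000,0.410)–(4.000,0.907)
cell (3,3): code 1001 → (4.000,3.245)–(3.000,3.765)
cell (4,0): code 0010 → (4.000,0.907)–(4.087,1.000)
cell (4,1): code 0011 → (4.087,1.000)–(4.472,2.000)
cell (4,2): code 0011 → (4.472,2.000)–(4.209,3.000)
cell (4,3): code 0001 → (4.209,3.000)–(4.000,3.245)
total: 12 segments, chained into 1 closed loop(s), length Σ = 10.469205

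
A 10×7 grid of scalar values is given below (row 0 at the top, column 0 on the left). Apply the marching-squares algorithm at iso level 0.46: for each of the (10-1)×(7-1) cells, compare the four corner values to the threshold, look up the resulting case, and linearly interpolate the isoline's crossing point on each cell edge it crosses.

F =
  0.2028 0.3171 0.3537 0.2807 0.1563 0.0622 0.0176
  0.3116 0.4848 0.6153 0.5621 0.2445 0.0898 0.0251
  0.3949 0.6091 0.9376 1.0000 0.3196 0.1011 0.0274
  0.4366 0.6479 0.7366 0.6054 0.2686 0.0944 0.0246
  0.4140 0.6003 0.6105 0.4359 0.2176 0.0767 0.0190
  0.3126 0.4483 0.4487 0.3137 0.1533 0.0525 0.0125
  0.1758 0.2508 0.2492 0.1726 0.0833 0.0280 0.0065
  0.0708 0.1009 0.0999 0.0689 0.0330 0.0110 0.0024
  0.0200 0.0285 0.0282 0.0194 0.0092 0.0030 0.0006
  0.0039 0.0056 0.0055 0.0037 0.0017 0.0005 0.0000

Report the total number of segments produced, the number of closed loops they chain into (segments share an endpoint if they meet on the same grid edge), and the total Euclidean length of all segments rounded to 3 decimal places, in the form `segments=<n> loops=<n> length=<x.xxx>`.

segments=14 loops=1 length=12.769

cell (0,0): code 0100 → (0.852,1.000)–(1.000,0.857)
cell (0,1): code 1100 → (0.406,2.000)–(0.852,1.000)
cell (0,2): code 1100 → (0.637,3.000)–(0.406,2.000)
cell (0,3): code 1000 → (1.000,3.321)–(0.637,3.000)
cell (1,0): code 0110 → (1.000,0.857)–(2.000,0.304)
cell (1,3): code 1001 → (2.000,3.794)–(1.000,3.321)
cell (2,0): code 0110 → (2.000,0.304)–(3.000,0.111)
cell (2,3): code 1001 → (3.000,3.432)–(2.000,3.794)
cell (3,0): code 0110 → (3.000,0.111)–(4.000,0.247)
cell (3,2): code 1011 → (4.000,2.862)–(3.858,3.000)
cell (3,3): code 0001 → (3.858,3.000)–(3.000,3.432)
cell (4,0): code 0010 → (4.000,0.247)–(4.923,1.000)
cell (4,1): code 0011 → (4.923,1.000)–(4.930,2.000)
cell (4,2): code 0001 → (4.930,2.000)–(4.000,2.862)
total: 14 segments, chained into 1 closed loop(s), length Σ = 12.769419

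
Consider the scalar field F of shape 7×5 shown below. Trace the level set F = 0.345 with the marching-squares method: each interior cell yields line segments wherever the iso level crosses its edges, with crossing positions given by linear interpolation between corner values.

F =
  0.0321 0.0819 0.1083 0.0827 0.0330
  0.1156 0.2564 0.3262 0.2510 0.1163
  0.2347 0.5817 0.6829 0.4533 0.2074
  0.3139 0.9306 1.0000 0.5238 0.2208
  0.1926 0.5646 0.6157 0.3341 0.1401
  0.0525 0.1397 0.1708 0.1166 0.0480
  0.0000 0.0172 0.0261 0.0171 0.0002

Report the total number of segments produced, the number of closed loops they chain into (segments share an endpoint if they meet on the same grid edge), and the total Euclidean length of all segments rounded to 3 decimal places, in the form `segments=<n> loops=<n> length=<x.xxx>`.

cell (1,0): code 0100 → (1.272,1.000)–(2.000,0.318)
cell (1,1): code 1100 → (1.053,2.000)–(1.272,1.000)
cell (1,2): code 1100 → (1.465,3.000)–(1.053,2.000)
cell (1,3): code 1000 → (2.000,3.440)–(1.465,3.000)
cell (2,0): code 0110 → (2.000,0.318)–(3.000,0.050)
cell (2,3): code 1001 → (3.000,3.590)–(2.000,3.440)
cell (3,0): code 0110 → (3.000,0.050)–(4.000,0.410)
cell (3,2): code 1011 → (4.000,2.961)–(3.943,3.000)
cell (3,3): code 0001 → (3.943,3.000)–(3.000,3.590)
cell (4,0): code 0010 → (4.000,0.410)–(4.517,1.000)
cell (4,1): code 0011 → (4.517,1.000)–(4.608,2.000)
cell (4,2): code 0001 → (4.608,2.000)–(4.000,2.961)
total: 12 segments, chained into 1 closed loop(s), length Σ = 11.012591

segments=12 loops=1 length=11.013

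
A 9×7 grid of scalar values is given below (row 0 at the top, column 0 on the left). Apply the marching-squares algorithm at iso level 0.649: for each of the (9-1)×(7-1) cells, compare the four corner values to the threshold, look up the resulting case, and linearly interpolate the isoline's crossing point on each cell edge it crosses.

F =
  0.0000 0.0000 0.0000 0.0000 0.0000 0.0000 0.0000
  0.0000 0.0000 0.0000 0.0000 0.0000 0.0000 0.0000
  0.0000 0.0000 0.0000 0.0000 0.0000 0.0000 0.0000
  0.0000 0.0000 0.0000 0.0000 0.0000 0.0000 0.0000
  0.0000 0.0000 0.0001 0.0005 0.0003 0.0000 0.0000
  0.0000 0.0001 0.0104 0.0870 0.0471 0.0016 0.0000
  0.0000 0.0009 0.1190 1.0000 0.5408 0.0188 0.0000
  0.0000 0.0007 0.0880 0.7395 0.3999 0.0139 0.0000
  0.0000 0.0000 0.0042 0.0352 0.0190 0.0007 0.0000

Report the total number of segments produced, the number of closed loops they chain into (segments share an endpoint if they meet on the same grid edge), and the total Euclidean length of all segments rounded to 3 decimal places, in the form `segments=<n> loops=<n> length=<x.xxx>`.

cell (5,2): code 0100 → (5.616,3.000)–(6.000,2.602)
cell (5,3): code 1000 → (6.000,3.764)–(5.616,3.000)
cell (6,2): code 0110 → (6.000,2.602)–(7.000,2.861)
cell (6,3): code 1001 → (7.000,3.266)–(6.000,3.764)
cell (7,2): code 0010 → (7.000,2.861)–(7.128,3.000)
cell (7,3): code 0001 → (7.128,3.000)–(7.000,3.266)
total: 6 segments, chained into 1 closed loop(s), length Σ = 4.044551

segments=6 loops=1 length=4.045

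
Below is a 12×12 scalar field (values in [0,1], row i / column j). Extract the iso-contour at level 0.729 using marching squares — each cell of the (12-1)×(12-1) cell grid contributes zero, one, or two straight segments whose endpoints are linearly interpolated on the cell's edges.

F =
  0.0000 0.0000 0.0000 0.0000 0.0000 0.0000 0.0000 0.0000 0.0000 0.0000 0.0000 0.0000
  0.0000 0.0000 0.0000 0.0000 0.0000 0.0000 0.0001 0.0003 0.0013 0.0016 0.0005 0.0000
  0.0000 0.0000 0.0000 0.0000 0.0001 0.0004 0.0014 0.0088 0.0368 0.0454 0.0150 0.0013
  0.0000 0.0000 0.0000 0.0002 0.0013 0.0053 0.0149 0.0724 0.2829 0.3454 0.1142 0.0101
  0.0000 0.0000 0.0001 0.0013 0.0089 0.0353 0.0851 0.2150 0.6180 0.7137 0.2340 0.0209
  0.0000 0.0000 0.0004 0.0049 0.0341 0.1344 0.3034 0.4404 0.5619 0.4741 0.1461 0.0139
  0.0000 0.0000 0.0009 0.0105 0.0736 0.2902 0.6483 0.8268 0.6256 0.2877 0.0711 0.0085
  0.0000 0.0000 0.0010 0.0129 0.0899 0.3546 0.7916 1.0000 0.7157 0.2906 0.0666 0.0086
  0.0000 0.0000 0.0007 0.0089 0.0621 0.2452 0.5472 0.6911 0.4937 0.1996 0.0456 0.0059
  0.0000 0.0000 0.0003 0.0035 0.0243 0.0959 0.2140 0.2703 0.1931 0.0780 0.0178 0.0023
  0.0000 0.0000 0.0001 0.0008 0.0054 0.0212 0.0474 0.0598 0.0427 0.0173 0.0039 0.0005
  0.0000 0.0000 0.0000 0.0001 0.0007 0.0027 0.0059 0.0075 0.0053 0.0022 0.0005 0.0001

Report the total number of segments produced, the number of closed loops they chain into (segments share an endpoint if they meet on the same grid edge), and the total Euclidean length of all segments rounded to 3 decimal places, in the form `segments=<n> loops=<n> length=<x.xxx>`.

cell (5,6): code 0100 → (5.747,7.000)–(6.000,6.452)
cell (5,7): code 1000 → (6.000,7.486)–(5.747,7.000)
cell (6,5): code 0100 → (6.563,6.000)–(7.000,5.857)
cell (6,6): code 1110 → (6.000,6.452)–(6.563,6.000)
cell (6,7): code 1001 → (7.000,7.953)–(6.000,7.486)
cell (7,5): code 0010 → (7.000,5.857)–(7.256,6.000)
cell (7,6): code 0011 → (7.256,6.000)–(7.877,7.000)
cell (7,7): code 0001 → (7.877,7.000)–(7.000,7.953)
total: 8 segments, chained into 1 closed loop(s), length Σ = 6.203390

segments=8 loops=1 length=6.203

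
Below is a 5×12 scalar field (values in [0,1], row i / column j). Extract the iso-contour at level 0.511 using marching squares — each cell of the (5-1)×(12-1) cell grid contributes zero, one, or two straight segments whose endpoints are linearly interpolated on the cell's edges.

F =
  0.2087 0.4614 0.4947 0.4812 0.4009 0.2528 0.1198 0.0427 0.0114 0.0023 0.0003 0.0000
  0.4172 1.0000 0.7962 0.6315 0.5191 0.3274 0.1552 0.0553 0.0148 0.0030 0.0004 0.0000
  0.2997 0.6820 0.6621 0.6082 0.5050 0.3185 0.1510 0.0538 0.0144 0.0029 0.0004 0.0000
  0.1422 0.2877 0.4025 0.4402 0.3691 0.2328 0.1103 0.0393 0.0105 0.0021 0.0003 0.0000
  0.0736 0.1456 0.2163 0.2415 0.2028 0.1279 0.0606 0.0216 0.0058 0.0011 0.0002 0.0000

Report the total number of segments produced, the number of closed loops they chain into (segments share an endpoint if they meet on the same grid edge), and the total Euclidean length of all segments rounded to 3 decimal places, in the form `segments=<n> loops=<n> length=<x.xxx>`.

cell (0,0): code 0100 → (0.092,1.000)–(1.000,0.161)
cell (0,1): code 1100 → (0.054,2.000)–(0.092,1.000)
cell (0,2): code 1100 → (0.198,3.000)–(0.054,2.000)
cell (0,3): code 1100 → (0.931,4.000)–(0.198,3.000)
cell (0,4): code 1000 → (1.000,4.042)–(0.931,4.000)
cell (1,0): code 0110 → (1.000,0.161)–(2.000,0.553)
cell (1,3): code 1011 → (2.000,3.942)–(1.574,4.000)
cell (1,4): code 0001 → (1.574,4.000)–(1.000,4.042)
cell (2,0): code 0010 → (2.000,0.553)–(2.434,1.000)
cell (2,1): code 0011 → (2.434,1.000)–(2.582,2.000)
cell (2,2): code 0011 → (2.582,2.000)–(2.579,3.000)
cell (2,3): code 0001 → (2.579,3.000)–(2.000,3.942)
total: 12 segments, chained into 1 closed loop(s), length Σ = 10.386662

segments=12 loops=1 length=10.387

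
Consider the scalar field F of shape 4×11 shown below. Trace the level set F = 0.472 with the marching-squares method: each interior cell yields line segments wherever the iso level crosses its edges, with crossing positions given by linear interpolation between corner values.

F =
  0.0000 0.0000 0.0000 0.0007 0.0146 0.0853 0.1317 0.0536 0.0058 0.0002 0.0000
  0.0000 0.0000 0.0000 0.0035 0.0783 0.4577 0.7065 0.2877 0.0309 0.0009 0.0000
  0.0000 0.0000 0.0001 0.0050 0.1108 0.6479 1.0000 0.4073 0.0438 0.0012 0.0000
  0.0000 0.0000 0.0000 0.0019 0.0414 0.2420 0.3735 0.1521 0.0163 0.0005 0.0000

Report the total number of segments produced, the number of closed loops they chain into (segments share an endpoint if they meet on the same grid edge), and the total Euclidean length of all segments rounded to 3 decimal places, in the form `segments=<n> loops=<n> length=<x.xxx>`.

segments=8 loops=1 length=6.699

cell (0,5): code 0100 → (0.592,6.000)–(1.000,5.057)
cell (0,6): code 1000 → (1.000,6.560)–(0.592,6.000)
cell (1,4): code 0100 → (1.075,5.000)–(2.000,4.673)
cell (1,5): code 1110 → (1.000,5.057)–(1.075,5.000)
cell (1,6): code 1001 → (2.000,6.891)–(1.000,6.560)
cell (2,4): code 0010 → (2.000,4.673)–(2.433,5.000)
cell (2,5): code 0011 → (2.433,5.000)–(2.843,6.000)
cell (2,6): code 0001 → (2.843,6.000)–(2.000,6.891)
total: 8 segments, chained into 1 closed loop(s), length Σ = 6.698958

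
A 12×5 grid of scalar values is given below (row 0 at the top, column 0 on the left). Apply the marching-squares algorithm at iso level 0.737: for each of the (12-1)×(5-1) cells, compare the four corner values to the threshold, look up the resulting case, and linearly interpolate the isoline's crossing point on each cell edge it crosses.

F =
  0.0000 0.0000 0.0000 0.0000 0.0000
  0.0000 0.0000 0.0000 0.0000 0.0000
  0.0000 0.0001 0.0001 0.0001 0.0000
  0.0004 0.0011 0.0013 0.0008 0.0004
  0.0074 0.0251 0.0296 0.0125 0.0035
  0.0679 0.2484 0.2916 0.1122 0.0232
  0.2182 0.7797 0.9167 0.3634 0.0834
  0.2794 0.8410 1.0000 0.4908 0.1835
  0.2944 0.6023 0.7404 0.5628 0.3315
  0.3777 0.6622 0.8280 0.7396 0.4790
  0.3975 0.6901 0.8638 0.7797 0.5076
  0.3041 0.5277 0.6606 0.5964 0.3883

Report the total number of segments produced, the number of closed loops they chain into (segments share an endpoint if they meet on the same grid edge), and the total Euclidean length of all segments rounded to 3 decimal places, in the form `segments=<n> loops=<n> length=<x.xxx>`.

cell (5,0): code 0100 → (5.920,1.000)–(6.000,0.924)
cell (5,1): code 1100 → (5.713,2.000)–(5.920,1.000)
cell (5,2): code 1000 → (6.000,2.325)–(5.713,2.000)
cell (6,0): code 0110 → (6.000,0.924)–(7.000,0.815)
cell (6,2): code 1001 → (7.000,2.516)–(6.000,2.325)
cell (7,0): code 0010 → (7.000,0.815)–(7.436,1.000)
cell (7,1): code 0111 → (7.436,1.000)–(8.000,1.975)
cell (7,2): code 1001 → (8.000,2.019)–(7.000,2.516)
cell (8,1): code 0110 → (8.000,1.975)–(9.000,1.451)
cell (8,2): code 1101 → (8.985,3.000)–(8.000,2.019)
cell (8,3): code 1000 → (9.000,3.010)–(8.985,3.000)
cell (9,1): code 0110 → (9.000,1.451)–(10.000,1.270)
cell (9,3): code 1001 → (10.000,3.157)–(9.000,3.010)
cell (10,1): code 0010 → (10.000,1.270)–(10.624,2.000)
cell (10,2): code 0011 → (10.624,2.000)–(10.233,3.000)
cell (10,3): code 0001 → (10.233,3.000)–(10.000,3.157)
total: 16 segments, chained into 1 closed loop(s), length Σ = 13.186000

segments=16 loops=1 length=13.186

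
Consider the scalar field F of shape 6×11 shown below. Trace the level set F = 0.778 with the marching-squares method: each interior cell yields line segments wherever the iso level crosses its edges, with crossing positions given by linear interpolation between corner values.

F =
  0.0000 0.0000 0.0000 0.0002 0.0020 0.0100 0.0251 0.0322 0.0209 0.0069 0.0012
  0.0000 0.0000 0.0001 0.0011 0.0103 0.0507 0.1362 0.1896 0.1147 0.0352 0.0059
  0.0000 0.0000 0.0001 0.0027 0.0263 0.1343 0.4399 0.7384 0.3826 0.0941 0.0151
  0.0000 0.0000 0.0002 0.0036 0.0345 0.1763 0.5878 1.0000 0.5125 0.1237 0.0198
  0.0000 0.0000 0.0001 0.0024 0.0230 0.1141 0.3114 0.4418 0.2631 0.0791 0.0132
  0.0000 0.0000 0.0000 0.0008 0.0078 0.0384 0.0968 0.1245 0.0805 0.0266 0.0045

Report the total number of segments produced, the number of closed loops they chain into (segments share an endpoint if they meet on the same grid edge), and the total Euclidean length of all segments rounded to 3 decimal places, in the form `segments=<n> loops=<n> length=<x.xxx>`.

segments=4 loops=1 length=3.242

cell (2,6): code 0100 → (2.151,7.000)–(3.000,6.461)
cell (2,7): code 1000 → (3.000,7.455)–(2.151,7.000)
cell (3,6): code 0010 → (3.000,6.461)–(3.398,7.000)
cell (3,7): code 0001 → (3.398,7.000)–(3.000,7.455)
total: 4 segments, chained into 1 closed loop(s), length Σ = 3.242292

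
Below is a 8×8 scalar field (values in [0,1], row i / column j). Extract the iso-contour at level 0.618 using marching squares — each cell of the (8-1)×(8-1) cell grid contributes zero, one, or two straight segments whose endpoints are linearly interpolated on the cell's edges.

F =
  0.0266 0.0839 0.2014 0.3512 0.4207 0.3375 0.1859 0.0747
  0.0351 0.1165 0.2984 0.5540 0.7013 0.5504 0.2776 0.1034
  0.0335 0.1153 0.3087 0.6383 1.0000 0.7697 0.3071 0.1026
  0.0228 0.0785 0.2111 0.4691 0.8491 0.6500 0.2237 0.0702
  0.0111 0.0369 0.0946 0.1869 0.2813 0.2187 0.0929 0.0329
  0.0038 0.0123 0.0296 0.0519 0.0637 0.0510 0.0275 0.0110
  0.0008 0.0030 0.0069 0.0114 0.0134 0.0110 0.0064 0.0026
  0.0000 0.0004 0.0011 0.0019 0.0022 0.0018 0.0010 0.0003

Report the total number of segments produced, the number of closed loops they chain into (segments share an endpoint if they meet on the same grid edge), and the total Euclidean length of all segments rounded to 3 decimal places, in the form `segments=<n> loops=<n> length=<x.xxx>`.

cell (0,3): code 0100 → (0.703,4.000)–(1.000,3.434)
cell (0,4): code 1000 → (1.000,4.552)–(0.703,4.000)
cell (1,2): code 0100 → (1.759,3.000)–(2.000,2.938)
cell (1,3): code 1110 → (1.000,3.434)–(1.759,3.000)
cell (1,4): code 1101 → (1.308,5.000)–(1.000,4.552)
cell (1,5): code 1000 → (2.000,5.328)–(1.308,5.000)
cell (2,2): code 0010 → (2.000,2.938)–(2.120,3.000)
cell (2,3): code 0111 → (2.120,3.000)–(3.000,3.392)
cell (2,5): code 1001 → (3.000,5.075)–(2.000,5.328)
cell (3,3): code 0010 → (3.000,3.392)–(3.407,4.000)
cell (3,4): code 0011 → (3.407,4.000)–(3.074,5.000)
cell (3,5): code 0001 → (3.074,5.000)–(3.000,5.075)
total: 12 segments, chained into 1 closed loop(s), length Σ = 7.719009

segments=12 loops=1 length=7.719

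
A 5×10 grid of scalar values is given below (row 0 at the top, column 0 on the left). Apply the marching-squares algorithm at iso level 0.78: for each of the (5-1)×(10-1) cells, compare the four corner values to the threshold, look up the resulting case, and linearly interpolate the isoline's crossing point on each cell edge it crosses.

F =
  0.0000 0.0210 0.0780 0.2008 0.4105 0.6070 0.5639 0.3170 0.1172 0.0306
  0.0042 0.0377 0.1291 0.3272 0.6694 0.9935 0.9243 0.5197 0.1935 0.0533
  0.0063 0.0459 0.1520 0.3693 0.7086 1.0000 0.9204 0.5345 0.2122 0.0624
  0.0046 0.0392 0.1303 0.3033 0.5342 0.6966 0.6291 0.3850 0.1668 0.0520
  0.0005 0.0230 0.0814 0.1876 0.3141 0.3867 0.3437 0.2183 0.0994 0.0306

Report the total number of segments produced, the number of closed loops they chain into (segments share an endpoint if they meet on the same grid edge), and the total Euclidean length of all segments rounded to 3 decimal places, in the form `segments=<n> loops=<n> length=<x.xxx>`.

cell (0,4): code 0100 → (0.448,5.000)–(1.000,4.341)
cell (0,5): code 1100 → (0.600,6.000)–(0.448,5.000)
cell (0,6): code 1000 → (1.000,6.357)–(0.600,6.000)
cell (1,4): code 0110 → (1.000,4.341)–(2.000,4.245)
cell (1,6): code 1001 → (2.000,6.364)–(1.000,6.357)
cell (2,4): code 0010 → (2.000,4.245)–(2.725,5.000)
cell (2,5): code 0011 → (2.725,5.000)–(2.482,6.000)
cell (2,6): code 0001 → (2.482,6.000)–(2.000,6.364)
total: 8 segments, chained into 1 closed loop(s), length Σ = 7.091841

segments=8 loops=1 length=7.092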